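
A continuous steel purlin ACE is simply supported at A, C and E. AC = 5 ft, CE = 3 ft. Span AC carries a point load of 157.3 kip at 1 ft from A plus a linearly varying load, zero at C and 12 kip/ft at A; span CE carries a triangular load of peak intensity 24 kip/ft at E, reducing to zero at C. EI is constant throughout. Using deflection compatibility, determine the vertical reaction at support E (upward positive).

Insert a hinge at C; M_C is the redundant, and each span becomes simply supported.
Discontinuity in slope at C on the released structure — sum the simple-span end rotations:
  span AC: point load 157.3 at a = 1: Pab(L + a)/(6LEI) = 125.8/EI
  span AC: triangular load, peak 12: 7w₀L³/(360EI) = 29.17/EI
  span CE: triangular load, peak 24: 7w₀L³/(360EI) = 12.6/EI
  relative rotation θ_0 = (155 + 12.6)/EI = 167.6/EI
A unit hogging moment at C produces rotation L₁/(3EI) + L₂/(3EI) = 2.667/EI.
Slope continuity at C: θ_0 = M_C·2.667/EI, so M_C = 167.6/2.667 = 62.85 kip·ft (hogging).
Span CE, ΣM about E: R_C^{CE}·3 = 36 + 62.85, so R_C^{CE} = 32.95 kip and R_E = 36 − 32.95 = 3.049 kip.

R_E = 3.049 kip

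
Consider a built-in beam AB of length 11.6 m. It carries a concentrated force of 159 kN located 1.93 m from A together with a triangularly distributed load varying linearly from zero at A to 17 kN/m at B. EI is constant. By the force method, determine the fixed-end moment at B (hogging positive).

M_B = 156.9 kN·m

Release both end moments; the primary structure is a simply-supported span AB with redundants M_A and M_B.
Simple-span end rotations at A and B under the given loads:
  at A: point load 159 at a = 1.93: Pab(L + b)/(6LEI) = 906.9/EI
  at B: point load 159 at a = 1.93: Pab(L + a)/(6LEI) = 576.9/EI
  at A: triangular load, peak 17: 7w₀L³/(360EI) = 516/EI
  at B: triangular load, peak 17: w₀L³/(45EI) = 589.7/EI
  θ_A0 = 1423/EI,  θ_B0 = 1167/EI
Flexibility coefficients: a unit moment at one end gives L/(3EI) there and L/(6EI) at the far end, so f₁₁ = f₂₂ = 3.867/EI and f₁₂ = f₂₁ = 1.933/EI.
Compatibility — zero rotation at each built-in end:
  3.867 M_A + 1.933 M_B = 1423
  1.933 M_A + 3.867 M_B = 1167
Solving the pair gives M_A = 289.5 kN·m and M_B = 156.9 kN·m (hogging).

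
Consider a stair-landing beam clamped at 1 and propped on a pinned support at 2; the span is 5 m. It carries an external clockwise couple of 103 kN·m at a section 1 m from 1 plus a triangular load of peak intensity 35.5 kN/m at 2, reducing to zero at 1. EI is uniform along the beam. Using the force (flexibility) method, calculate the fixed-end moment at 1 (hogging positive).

M_1 = 99.15 kN·m

Release the roller at 2. Primary structure: cantilever fixed at 1.
Deflection at 2 on the released cantilever, summing each load's contribution:
  clockwise couple 103 at a = 1: M₀a(2L − a)/(2EI) = 463.5/EI
  triangular load, peak 35.5 at the free end: 11w₀L⁴/(120EI) = 2034/EI
  δ_0 = 2497/EI
Flexibility coefficient — unit upward force at 2: δ_{22} = L³/(3EI) = 41.67/EI.
The prop prevents deflection at 2: R_2 = δ_0/δ_{22} = 2497/41.67 = 59.94 kN.
Moment equilibrium about 1: M_1 = Σ(load moments about 1) − R_2·L = 398.8 − 59.94×5 = 99.15 kN·m.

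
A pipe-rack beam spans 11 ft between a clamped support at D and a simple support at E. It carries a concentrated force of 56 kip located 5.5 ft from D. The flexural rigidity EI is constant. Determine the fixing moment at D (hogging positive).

M_D = 115.5 kip·ft

Remove the prop at E; the released (primary) structure is a cantilever built in at D.
Primary-structure tip deflection at E by superposition:
  point load 56 at a = 5.5: Pa²(3L − a)/(6EI) = 7764/EI
Tip deflection under a unit load at E: L³/(3EI) = 443.7/EI.
The prop prevents deflection at E: R_E = δ_0/δ_{EE} = 7764/443.7 = 17.5 kip.
Moment equilibrium about D: M_D = Σ(load moments about D) − R_E·L = 308 − 17.5×11 = 115.5 kip·ft.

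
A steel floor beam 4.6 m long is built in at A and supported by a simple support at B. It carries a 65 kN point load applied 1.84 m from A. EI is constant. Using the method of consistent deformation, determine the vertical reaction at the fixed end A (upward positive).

R_A = 51.48 kN

Release the roller at B. Primary structure: cantilever fixed at A.
Primary-structure tip deflection at B by superposition:
  point load 65 at a = 1.84: Pa²(3L − a)/(6EI) = 438.7/EI
Flexibility coefficient — unit upward force at B: δ_{BB} = L³/(3EI) = 32.45/EI.
Compatibility at B: δ_0 − R_B·δ_{BB} = 0, so R_B = 438.7/32.45 = 13.52 kN.
Vertical equilibrium: R_A = ΣP − R_B = 65 − 13.52 = 51.48 kN.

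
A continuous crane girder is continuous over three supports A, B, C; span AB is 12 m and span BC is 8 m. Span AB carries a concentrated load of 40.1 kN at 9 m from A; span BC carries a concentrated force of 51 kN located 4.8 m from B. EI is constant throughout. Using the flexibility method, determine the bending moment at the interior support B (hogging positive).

M_B = 74.79 kN·m

Release continuity at B by inserting a hinge; the redundant is the internal moment M_B. The primary structure is two simply-supported spans AB and BC.
Rotations at B on the released spans (each span's end-slope, ×1/EI):
  span AB: point load 40.1 at a = 9: Pab(L + a)/(6LEI) = 315.8/EI
  span BC: point load 51 at a = 4.8: Pab(L + b)/(6LEI) = 182.8/EI
  relative rotation θ_0 = (315.8 + 182.8)/EI = 498.6/EI
A unit hogging moment at B produces rotation L₁/(3EI) + L₂/(3EI) = 6.667/EI.
Compatibility: M_B·(L₁+L₂)/(3EI) = θ_0, giving M_B = 74.79 kN·m (hogging).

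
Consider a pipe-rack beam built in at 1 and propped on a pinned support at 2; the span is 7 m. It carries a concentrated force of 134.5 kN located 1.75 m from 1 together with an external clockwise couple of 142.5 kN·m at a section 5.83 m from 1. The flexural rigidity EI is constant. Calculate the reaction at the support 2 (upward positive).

R_2 = 41.24 kN

Take the reaction at 2 as the redundant and release it; the primary structure is a cantilever fixed at 1.
Downward deflection at the released point 2 due to the loads:
  point load 134.5 at a = 1.75: Pa²(3L − a)/(6EI) = 1322/EI
  clockwise couple 142.5 at a = 5.83: M₀a(2L − a)/(2EI) = 3394/EI
  δ_0 = 4715/EI
Flexibility coefficient — unit upward force at 2: δ_{22} = L³/(3EI) = 114.3/EI.
The prop prevents deflection at 2: R_2 = δ_0/δ_{22} = 4715/114.3 = 41.24 kN.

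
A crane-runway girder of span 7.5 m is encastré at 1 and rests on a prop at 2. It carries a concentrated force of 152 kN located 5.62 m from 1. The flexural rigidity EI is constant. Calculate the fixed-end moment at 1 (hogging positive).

Choose R_2 as the redundant. The primary structure is the cantilever fixed at 1.
Deflection at 2 on the released cantilever, summing each load's contribution:
  point load 152 at a = 5.62: Pa²(3L − a)/(6EI) = 13506/EI
Tip deflection under a unit load at 2: L³/(3EI) = 140.6/EI.
Compatibility at 2: δ_0 − R_2·δ_{22} = 0, so R_2 = 13506/140.6 = 96.05 kN.
Moment equilibrium about 1: M_1 = Σ(load moments about 1) − R_2·L = 854.2 − 96.05×7.5 = 133.9 kN·m.

M_1 = 133.9 kN·m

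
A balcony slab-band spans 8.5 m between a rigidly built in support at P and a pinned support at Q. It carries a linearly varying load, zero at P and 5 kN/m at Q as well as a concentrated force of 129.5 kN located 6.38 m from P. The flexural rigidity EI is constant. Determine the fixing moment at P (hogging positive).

M_P = 149.8 kN·m

Choose R_Q as the redundant. The primary structure is the cantilever fixed at P.
Deflection at Q on the released cantilever, summing each load's contribution:
  triangular load, peak 5 at the free end: 11w₀L⁴/(120EI) = 2393/EI
  point load 129.5 at a = 6.38: Pa²(3L − a)/(6EI) = 16798/EI
  δ_0 = 19190/EI
Flexibility coefficient — unit upward force at Q: δ_{QQ} = L³/(3EI) = 204.7/EI.
Compatibility at Q: δ_0 − R_Q·δ_{QQ} = 0, so R_Q = 19190/204.7 = 93.74 kN.
Moment equilibrium about P: M_P = Σ(load moments about P) − R_Q·L = 946.6 − 93.74×8.5 = 149.8 kN·m.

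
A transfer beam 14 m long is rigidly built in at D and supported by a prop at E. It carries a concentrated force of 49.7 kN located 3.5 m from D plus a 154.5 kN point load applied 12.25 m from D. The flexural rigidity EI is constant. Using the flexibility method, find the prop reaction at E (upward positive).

R_E = 130 kN

Release the roller at E. Primary structure: cantilever fixed at D.
Deflection at E on the released cantilever, summing each load's contribution:
  point load 49.7 at a = 3.5: Pa²(3L − a)/(6EI) = 3907/EI
  point load 154.5 at a = 12.25: Pa²(3L − a)/(6EI) = 114957/EI
  δ_0 = 118864/EI
Tip deflection under a unit load at E: L³/(3EI) = 914.7/EI.
Compatibility at E: δ_0 − R_E·δ_{EE} = 0, so R_E = 118864/914.7 = 130 kN.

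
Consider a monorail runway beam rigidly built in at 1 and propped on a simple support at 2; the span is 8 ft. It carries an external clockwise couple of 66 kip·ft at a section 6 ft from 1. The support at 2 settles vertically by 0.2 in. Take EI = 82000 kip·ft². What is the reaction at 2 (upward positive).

R_2 = 3.594 kip

Remove the prop at 2; the released (primary) structure is a cantilever built in at 1.
Free-end deflection of the primary structure under the applied loading (downward +):
  clockwise couple 66 at a = 6: M₀a(2L − a)/(2EI) = 1980/EI
Flexibility coefficient — unit upward force at 2: δ_{22} = L³/(3EI) = 170.7/EI.
With EI = 82000 kip·ft²: δ_0 = 0.024146 ft and δ_{22} = 0.002081 ft/kip.
Compatibility — the beam at 2 must follow the support down by 0.01667 ft: δ_0 − R_2·δ_{22} = 0.01667, so R_2 = (0.024146 − 0.01667)/0.002081 = 3.594 kip.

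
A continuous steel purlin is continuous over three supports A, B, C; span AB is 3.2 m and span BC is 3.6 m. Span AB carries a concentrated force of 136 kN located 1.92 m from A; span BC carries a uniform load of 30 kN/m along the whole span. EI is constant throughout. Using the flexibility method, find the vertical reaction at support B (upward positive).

R_B = 174 kN

Insert a hinge at B; M_B is the redundant, and each span becomes simply supported.
End slopes at the hinge B, treating each span as simply supported:
  span AB: point load 136 at a = 1.92: Pab(L + a)/(6LEI) = 89.13/EI
  span BC: UDL 30: wL³/(24EI) = 58.32/EI
  relative rotation θ_0 = (89.13 + 58.32)/EI = 147.4/EI
A unit hogging moment at B produces rotation L₁/(3EI) + L₂/(3EI) = 2.267/EI.
Slope continuity at B: θ_0 = M_B·2.267/EI, so M_B = 147.4/2.267 = 65.05 kN·m (hogging).
Span AB, ΣM about A with M_B applied at B: R_B^{AB}·3.2 = 261.1 + 65.05, so R_B^{AB} = 101.9 kN and R_A = 136 − 101.9 = 34.07 kN.
Span BC, ΣM about C: R_B^{BC}·3.6 = 194.4 + 65.05, so R_B^{BC} = 72.07 kN and R_C = 108 − 72.07 = 35.93 kN.
R_B = 101.9 + 72.07 = 174 kN.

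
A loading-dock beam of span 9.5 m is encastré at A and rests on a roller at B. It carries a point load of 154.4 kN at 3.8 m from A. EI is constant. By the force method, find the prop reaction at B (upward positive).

Choose R_B as the redundant. The primary structure is the cantilever fixed at A.
Free-end deflection of the primary structure under the applied loading (downward +):
  point load 154.4 at a = 3.8: Pa²(3L − a)/(6EI) = 9178/EI
Flexibility coefficient — unit upward force at B: δ_{BB} = L³/(3EI) = 285.8/EI.
Compatibility at B: δ_0 − R_B·δ_{BB} = 0, so R_B = 9178/285.8 = 32.12 kN.

R_B = 32.12 kN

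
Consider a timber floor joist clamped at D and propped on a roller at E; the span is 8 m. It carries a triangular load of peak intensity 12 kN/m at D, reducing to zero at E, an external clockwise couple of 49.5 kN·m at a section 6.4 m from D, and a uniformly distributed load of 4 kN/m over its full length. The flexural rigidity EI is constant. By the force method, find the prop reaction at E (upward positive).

R_E = 30.51 kN

Take the reaction at E as the redundant and release it; the primary structure is a cantilever fixed at D.
Free-end deflection of the primary structure under the applied loading (downward +):
  triangular load, peak 12 at the fixed end: w₀L⁴/(30EI) = 1638/EI
  clockwise couple 49.5 at a = 6.4: M₀a(2L − a)/(2EI) = 1521/EI
  UDL 4: wL⁴/(8EI) = 2048/EI
  δ_0 = 5207/EI
Tip deflection under a unit load at E: L³/(3EI) = 170.7/EI.
The prop prevents deflection at E: R_E = δ_0/δ_{EE} = 5207/170.7 = 30.51 kN.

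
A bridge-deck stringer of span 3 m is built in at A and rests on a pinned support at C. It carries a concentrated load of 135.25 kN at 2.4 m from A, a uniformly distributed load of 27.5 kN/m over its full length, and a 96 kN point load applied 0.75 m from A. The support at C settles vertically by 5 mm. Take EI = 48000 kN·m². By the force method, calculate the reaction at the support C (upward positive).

R_C = 107.7 kN

Choose R_C as the redundant. The primary structure is the cantilever fixed at A.
Deflection at C on the released cantilever, summing each load's contribution:
  point load 135.25 at a = 2.4: Pa²(3L − a)/(6EI) = 856.9/EI
  UDL 27.5: wL⁴/(8EI) = 278.4/EI
  point load 96 at a = 0.75: Pa²(3L − a)/(6EI) = 74.25/EI
  δ_0 = 1210/EI
Flexibility coefficient — unit upward force at C: δ_{CC} = L³/(3EI) = 9/EI.
With EI = 48000 kN·m²: δ_0 = 0.025201 m and δ_{CC} = 0.000188 m/kN.
Compatibility — the beam at C must follow the support down by 0.005 m: δ_0 − R_C·δ_{CC} = 0.005, so R_C = (0.025201 − 0.005)/0.000188 = 107.7 kN.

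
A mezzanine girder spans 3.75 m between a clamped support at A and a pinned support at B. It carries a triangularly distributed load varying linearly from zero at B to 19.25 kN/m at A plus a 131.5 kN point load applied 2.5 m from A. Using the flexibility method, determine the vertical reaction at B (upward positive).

Take the reaction at B as the redundant and release it; the primary structure is a cantilever fixed at A.
Free-end deflection of the primary structure under the applied loading (downward +):
  triangular load, peak 19.25 at the fixed end: w₀L⁴/(30EI) = 126.9/EI
  point load 131.5 at a = 2.5: Pa²(3L − a)/(6EI) = 1199/EI
  δ_0 = 1325/EI
Flexibility coefficient — unit upward force at B: δ_{BB} = L³/(3EI) = 17.58/EI.
The prop prevents deflection at B: R_B = δ_0/δ_{BB} = 1325/17.58 = 75.4 kN.

R_B = 75.4 kN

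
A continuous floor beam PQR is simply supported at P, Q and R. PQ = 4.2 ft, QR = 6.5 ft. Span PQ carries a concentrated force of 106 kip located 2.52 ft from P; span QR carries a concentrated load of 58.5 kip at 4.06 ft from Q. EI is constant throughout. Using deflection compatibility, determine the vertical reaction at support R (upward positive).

Take M_Q as the redundant. Released structure: two simple spans PQ and QR with a hinge at Q.
End slopes at the hinge Q, treating each span as simply supported:
  span PQ: point load 106 at a = 2.52: Pab(L + a)/(6LEI) = 119.7/EI
  span QR: point load 58.5 at a = 4.06: Pab(L + b)/(6LEI) = 132.8/EI
  relative rotation θ_0 = (119.7 + 132.8)/EI = 252.5/EI
A unit hogging moment at Q produces rotation L₁/(3EI) + L₂/(3EI) = 3.567/EI.
Compatibility: M_Q·(L₁+L₂)/(3EI) = θ_0, giving M_Q = 70.8 kip·ft (hogging).
Span QR, ΣM about R: R_Q^{QR}·6.5 = 142.7 + 70.8, so R_Q^{QR} = 32.85 kip and R_R = 58.5 − 32.85 = 25.65 kip.

R_R = 25.65 kip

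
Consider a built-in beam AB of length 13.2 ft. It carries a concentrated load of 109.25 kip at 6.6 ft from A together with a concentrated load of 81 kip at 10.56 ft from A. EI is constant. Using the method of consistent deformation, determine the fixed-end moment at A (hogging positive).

M_A = 214.5 kip·ft

Release both end moments; the primary structure is a simply-supported span AB with redundants M_A and M_B.
On the primary (simply-supported) span, the end slopes from the loading are:
  at A: point load 109.25 at a = 6.6: Pab(L + b)/(6LEI) = 1190/EI
  at B: point load 109.25 at a = 6.6: Pab(L + a)/(6LEI) = 1190/EI
  at A: point load 81 at a = 10.56: Pab(L + b)/(6LEI) = 451.6/EI
  at B: point load 81 at a = 10.56: Pab(L + a)/(6LEI) = 677.4/EI
  θ_A0 = 1641/EI,  θ_B0 = 1867/EI
Flexibility coefficients: a unit moment at one end gives L/(3EI) there and L/(6EI) at the far end, so f₁₁ = f₂₂ = 4.4/EI and f₁₂ = f₂₁ = 2.2/EI.
Compatibility — zero rotation at each built-in end:
  4.4 M_A + 2.2 M_B = 1641
  2.2 M_A + 4.4 M_B = 1867
Solving the pair gives M_A = 214.5 kip·ft and M_B = 317.1 kip·ft (hogging).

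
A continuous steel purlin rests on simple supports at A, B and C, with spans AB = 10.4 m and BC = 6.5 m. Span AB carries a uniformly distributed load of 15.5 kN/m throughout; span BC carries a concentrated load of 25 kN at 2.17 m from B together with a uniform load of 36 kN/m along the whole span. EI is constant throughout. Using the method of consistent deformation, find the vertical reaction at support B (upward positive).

R_B = 267.7 kN

Release continuity at B by inserting a hinge; the redundant is the internal moment M_B. The primary structure is two simply-supported spans AB and BC.
Rotations at B on the released spans (each span's end-slope, ×1/EI):
  span AB: UDL 15.5: wL³/(24EI) = 726.5/EI
  span BC: point load 25 at a = 2.17: Pab(L + b)/(6LEI) = 65.23/EI
  span BC: UDL 36: wL³/(24EI) = 411.9/EI
  relative rotation θ_0 = (726.5 + 477.2)/EI = 1204/EI
A unit hogging moment at B produces rotation L₁/(3EI) + L₂/(3EI) = 5.633/EI.
Slope continuity at B: θ_0 = M_B·5.633/EI, so M_B = 1204/5.633 = 213.7 kN·m (hogging).
Span AB, ΣM about A with M_B applied at B: R_B^{AB}·10.4 = 838.2 + 213.7, so R_B^{AB} = 101.1 kN and R_A = 161.2 − 101.1 = 60.06 kN.
Span BC, ΣM about C: R_B^{BC}·6.5 = 868.8 + 213.7, so R_B^{BC} = 166.5 kN and R_C = 259 − 166.5 = 92.47 kN.
R_B = 101.1 + 166.5 = 267.7 kN.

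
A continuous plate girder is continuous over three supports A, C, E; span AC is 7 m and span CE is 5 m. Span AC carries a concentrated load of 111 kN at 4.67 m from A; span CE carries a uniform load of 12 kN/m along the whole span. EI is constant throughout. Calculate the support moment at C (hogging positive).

Release continuity at C by inserting a hinge; the redundant is the internal moment M_C. The primary structure is two simply-supported spans AC and CE.
Rotations at C on the released spans (each span's end-slope, ×1/EI):
  span AC: point load 111 at a = 4.67: Pab(L + a)/(6LEI) = 335.6/EI
  span CE: UDL 12: wL³/(24EI) = 62.5/EI
  relative rotation θ_0 = (335.6 + 62.5)/EI = 398.1/EI
A unit hogging moment at C produces rotation L₁/(3EI) + L₂/(3EI) = 4/EI.
Compatibility: M_C·(L₁+L₂)/(3EI) = θ_0, giving M_C = 99.52 kN·m (hogging).

M_C = 99.52 kN·m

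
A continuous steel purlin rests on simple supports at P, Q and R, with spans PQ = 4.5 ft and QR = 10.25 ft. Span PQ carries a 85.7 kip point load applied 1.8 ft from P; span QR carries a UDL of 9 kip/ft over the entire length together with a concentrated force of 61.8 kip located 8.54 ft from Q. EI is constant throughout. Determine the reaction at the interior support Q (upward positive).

Insert a hinge at Q; M_Q is the redundant, and each span becomes simply supported.
End slopes at the hinge Q, treating each span as simply supported:
  span PQ: point load 85.7 at a = 1.8: Pab(L + a)/(6LEI) = 97.18/EI
  span QR: UDL 9: wL³/(24EI) = 403.8/EI
  span QR: point load 61.8 at a = 8.54: Pab(L + b)/(6LEI) = 175.5/EI
  relative rotation θ_0 = (97.18 + 579.3)/EI = 676.5/EI
A unit hogging moment at Q produces rotation L₁/(3EI) + L₂/(3EI) = 4.917/EI.
Slope continuity at Q: θ_0 = M_Q·4.917/EI, so M_Q = 676.5/4.917 = 137.6 kip·ft (hogging).
Span PQ, ΣM about P with M_Q applied at Q: R_Q^{PQ}·4.5 = 154.3 + 137.6, so R_Q^{PQ} = 64.86 kip and R_P = 85.7 − 64.86 = 20.84 kip.
Span QR, ΣM about R: R_Q^{QR}·10.25 = 578.5 + 137.6, so R_Q^{QR} = 69.86 kip and R_R = 154.1 − 69.86 = 84.19 kip.
R_Q = 64.86 + 69.86 = 134.7 kip.

R_Q = 134.7 kip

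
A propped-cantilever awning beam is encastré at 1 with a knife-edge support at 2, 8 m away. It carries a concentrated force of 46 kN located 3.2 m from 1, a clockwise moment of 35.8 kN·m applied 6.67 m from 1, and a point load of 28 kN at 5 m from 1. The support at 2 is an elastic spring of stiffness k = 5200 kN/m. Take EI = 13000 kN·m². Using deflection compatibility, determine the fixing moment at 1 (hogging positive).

Release the roller at 2. Primary structure: cantilever fixed at 1.
Free-end deflection of the primary structure under the applied loading (downward +):
  point load 46 at a = 3.2: Pa²(3L − a)/(6EI) = 1633/EI
  clockwise couple 35.8 at a = 6.67: M₀a(2L − a)/(2EI) = 1114/EI
  point load 28 at a = 5: Pa²(3L − a)/(6EI) = 2217/EI
  δ_0 = 4964/EI
Tip deflection under a unit load at 2: L³/(3EI) = 170.7/EI.
With EI = 13000 kN·m²: δ_0 = 0.38181 m and δ_{22} = 0.013128 m/kN.
Compatibility — the spring shortens by R_2/k under the reaction it provides: δ_0 − R_2·δ_{22} = R_2/k. With 1/k = 0.000192 m/kN, R_2 = δ_0 / (δ_{22} + 1/k) = 0.38181 / (0.013128 + 0.000192) = 28.66 kN.
Moment equilibrium about 1: M_1 = Σ(load moments about 1) − R_2·L = 323 − 28.66×8 = 93.69 kN·m.

M_1 = 93.69 kN·m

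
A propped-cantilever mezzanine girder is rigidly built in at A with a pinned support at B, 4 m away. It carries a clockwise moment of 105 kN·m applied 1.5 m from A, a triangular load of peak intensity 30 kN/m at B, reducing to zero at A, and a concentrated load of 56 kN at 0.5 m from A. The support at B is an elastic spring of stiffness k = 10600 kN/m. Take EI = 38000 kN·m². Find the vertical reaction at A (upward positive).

R_A = 66.13 kN

Release the roller at B. Primary structure: cantilever fixed at A.
Free-end deflection of the primary structure under the applied loading (downward +):
  clockwise couple 105 at a = 1.5: M₀a(2L − a)/(2EI) = 511.9/EI
  triangular load, peak 30 at the free end: 11w₀L⁴/(120EI) = 704/EI
  point load 56 at a = 0.5: Pa²(3L − a)/(6EI) = 26.83/EI
  δ_0 = 1243/EI
Flexibility coefficient — unit upward force at B: δ_{BB} = L³/(3EI) = 21.33/EI.
With EI = 38000 kN·m²: δ_0 = 0.032703 m and δ_{BB} = 0.000561 m/kN.
Compatibility — the spring shortens by R_B/k under the reaction it provides: δ_0 − R_B·δ_{BB} = R_B/k. With 1/k = 0.000094 m/kN, R_B = δ_0 / (δ_{BB} + 1/k) = 0.032703 / (0.000561 + 0.000094) = 49.87 kN.
Vertical equilibrium: R_A = ΣP − R_B = 116 − 49.87 = 66.13 kN.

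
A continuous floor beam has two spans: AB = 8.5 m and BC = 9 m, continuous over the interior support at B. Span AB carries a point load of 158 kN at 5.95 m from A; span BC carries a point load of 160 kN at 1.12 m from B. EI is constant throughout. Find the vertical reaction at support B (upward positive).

Insert a hinge at B; M_B is the redundant, and each span becomes simply supported.
Rotations at B on the released spans (each span's end-slope, ×1/EI):
  span AB: point load 158 at a = 5.95: Pab(L + a)/(6LEI) = 679.2/EI
  span BC: point load 160 at a = 1.12: Pab(L + b)/(6LEI) = 441.4/EI
  relative rotation θ_0 = (679.2 + 441.4)/EI = 1121/EI
A unit hogging moment at B produces rotation L₁/(3EI) + L₂/(3EI) = 5.833/EI.
Compatibility: M_B·(L₁+L₂)/(3EI) = θ_0, giving M_B = 192.1 kN·m (hogging).
Span AB, ΣM about A with M_B applied at B: R_B^{AB}·8.5 = 940.1 + 192.1, so R_B^{AB} = 133.2 kN and R_A = 158 − 133.2 = 24.8 kN.
Span BC, ΣM about C: R_B^{BC}·9 = 1261 + 192.1, so R_B^{BC} = 161.4 kN and R_C = 160 − 161.4 = -1.434 kN.
R_B = 133.2 + 161.4 = 294.6 kN.

R_B = 294.6 kN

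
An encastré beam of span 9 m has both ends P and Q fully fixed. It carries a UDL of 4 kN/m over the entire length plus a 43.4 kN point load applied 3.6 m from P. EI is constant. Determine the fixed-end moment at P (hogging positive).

M_P = 83.25 kN·m

Take the two fixed-end moments M_P, M_Q as redundants; the released structure is the simple span PQ.
End rotations of the released simple span under the applied load (×1/EI):
  at P: UDL 4: wL³/(24EI) = 121.5/EI
  at Q: UDL 4: wL³/(24EI) = 121.5/EI
  at P: point load 43.4 at a = 3.6: Pab(L + b)/(6LEI) = 225/EI
  at Q: point load 43.4 at a = 3.6: Pab(L + a)/(6LEI) = 196.9/EI
  θ_P0 = 346.5/EI,  θ_Q0 = 318.4/EI
Flexibility coefficients: a unit moment at one end gives L/(3EI) there and L/(6EI) at the far end, so f₁₁ = f₂₂ = 3/EI and f₁₂ = f₂₁ = 1.5/EI.
Compatibility — zero rotation at each built-in end:
  3 M_P + 1.5 M_Q = 346.5
  1.5 M_P + 3 M_Q = 318.4
Solving the pair gives M_P = 83.25 kN·m and M_Q = 64.5 kN·m (hogging).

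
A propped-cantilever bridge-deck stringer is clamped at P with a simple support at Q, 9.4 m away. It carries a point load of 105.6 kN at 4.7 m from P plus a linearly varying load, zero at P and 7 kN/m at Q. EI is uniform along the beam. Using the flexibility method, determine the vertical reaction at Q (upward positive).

Take the reaction at Q as the redundant and release it; the primary structure is a cantilever fixed at P.
Primary-structure tip deflection at Q by superposition:
  point load 105.6 at a = 4.7: Pa²(3L − a)/(6EI) = 9136/EI
  triangular load, peak 7 at the free end: 11w₀L⁴/(120EI) = 5010/EI
  δ_0 = 14146/EI
Flexibility coefficient — unit upward force at Q: δ_{QQ} = L³/(3EI) = 276.9/EI.
Compatibility at Q: δ_0 − R_Q·δ_{QQ} = 0, so R_Q = 14146/276.9 = 51.09 kN.

R_Q = 51.09 kN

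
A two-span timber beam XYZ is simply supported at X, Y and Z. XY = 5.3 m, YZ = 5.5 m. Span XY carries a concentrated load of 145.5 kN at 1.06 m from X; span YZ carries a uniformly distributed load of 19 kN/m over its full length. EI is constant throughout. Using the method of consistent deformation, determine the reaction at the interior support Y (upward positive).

Release continuity at Y by inserting a hinge; the redundant is the internal moment M_Y. The primary structure is two simply-supported spans XY and YZ.
Rotations at Y on the released spans (each span's end-slope, ×1/EI):
  span XY: point load 145.5 at a = 1.06: Pab(L + a)/(6LEI) = 130.8/EI
  span YZ: UDL 19: wL³/(24EI) = 131.7/EI
  relative rotation θ_0 = (130.8 + 131.7)/EI = 262.5/EI
A unit hogging moment at Y produces rotation L₁/(3EI) + L₂/(3EI) = 3.6/EI.
Compatibility: M_Y·(L₁+L₂)/(3EI) = θ_0, giving M_Y = 72.92 kN·m (hogging).
Span XY, ΣM about X with M_Y applied at Y: R_Y^{XY}·5.3 = 154.2 + 72.92, so R_Y^{XY} = 42.86 kN and R_X = 145.5 − 42.86 = 102.6 kN.
Span YZ, ΣM about Z: R_Y^{YZ}·5.5 = 287.4 + 72.92, so R_Y^{YZ} = 65.51 kN and R_Z = 104.5 − 65.51 = 38.99 kN.
R_Y = 42.86 + 65.51 = 108.4 kN.

R_Y = 108.4 kN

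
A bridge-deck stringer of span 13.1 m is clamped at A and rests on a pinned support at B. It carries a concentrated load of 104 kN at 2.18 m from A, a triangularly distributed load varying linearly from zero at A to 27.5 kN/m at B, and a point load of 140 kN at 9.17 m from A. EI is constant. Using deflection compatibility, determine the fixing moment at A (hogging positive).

Remove the prop at B; the released (primary) structure is a cantilever built in at A.
Downward deflection at the released point B due to the loads:
  point load 104 at a = 2.18: Pa²(3L − a)/(6EI) = 3058/EI
  triangular load, peak 27.5 at the free end: 11w₀L⁴/(120EI) = 74239/EI
  point load 140 at a = 9.17: Pa²(3L − a)/(6EI) = 59117/EI
  δ_0 = 136414/EI
Flexibility coefficient — unit upward force at B: δ_{BB} = L³/(3EI) = 749.4/EI.
Compatibility at B: δ_0 − R_B·δ_{BB} = 0, so R_B = 136414/749.4 = 182 kN.
Moment equilibrium about A: M_A = Σ(load moments about A) − R_B·L = 3084 − 182×13.1 = 698.9 kN·m.

M_A = 698.9 kN·m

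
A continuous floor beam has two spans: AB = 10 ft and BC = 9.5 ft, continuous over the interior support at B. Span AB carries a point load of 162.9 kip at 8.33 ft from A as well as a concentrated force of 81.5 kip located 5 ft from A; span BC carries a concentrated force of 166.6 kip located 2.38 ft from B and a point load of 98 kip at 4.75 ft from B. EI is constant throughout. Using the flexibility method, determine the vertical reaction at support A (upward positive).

R_A = 28.3 kip

Take M_B as the redundant. Released structure: two simple spans AB and BC with a hinge at B.
End slopes at the hinge B, treating each span as simply supported:
  span AB: point load 162.9 at a = 8.33: Pab(L + a)/(6LEI) = 692.3/EI
  span AB: point load 81.5 at a = 5: Pab(L + a)/(6LEI) = 509.4/EI
  span BC: point load 166.6 at a = 2.38: Pab(L + b)/(6LEI) = 823.2/EI
  span BC: point load 98 at a = 4.75: Pab(L + b)/(6LEI) = 552.8/EI
  relative rotation θ_0 = (1202 + 1376)/EI = 2578/EI
A unit hogging moment at B produces rotation L₁/(3EI) + L₂/(3EI) = 6.5/EI.
Slope continuity at B: θ_0 = M_B·6.5/EI, so M_B = 2578/6.5 = 396.6 kip·ft (hogging).
Span AB, ΣM about A with M_B applied at B: R_B^{AB}·10 = 1764 + 396.6, so R_B^{AB} = 216.1 kip and R_A = 244.4 − 216.1 = 28.3 kip.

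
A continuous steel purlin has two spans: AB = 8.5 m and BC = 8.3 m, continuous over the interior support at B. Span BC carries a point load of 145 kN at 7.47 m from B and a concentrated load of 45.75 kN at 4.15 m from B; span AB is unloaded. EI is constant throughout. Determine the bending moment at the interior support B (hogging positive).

M_B = 64.61 kN·m

Insert a hinge at B; M_B is the redundant, and each span becomes simply supported.
End slopes at the hinge B, treating each span as simply supported:
  span BC: point load 145 at a = 7.47: Pab(L + b)/(6LEI) = 164.8/EI
  span BC: point load 45.75 at a = 4.15: Pab(L + b)/(6LEI) = 197/EI
  relative rotation θ_0 = (0 + 361.8)/EI = 361.8/EI
A unit hogging moment at B produces rotation L₁/(3EI) + L₂/(3EI) = 5.6/EI.
Compatibility: M_B·(L₁+L₂)/(3EI) = θ_0, giving M_B = 64.61 kN·m (hogging).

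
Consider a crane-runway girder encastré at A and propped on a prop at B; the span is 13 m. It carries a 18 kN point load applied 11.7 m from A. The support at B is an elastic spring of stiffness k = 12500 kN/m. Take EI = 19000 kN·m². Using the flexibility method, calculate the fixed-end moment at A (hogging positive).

Take the reaction at B as the redundant and release it; the primary structure is a cantilever fixed at A.
Free-end deflection of the primary structure under the applied loading (downward +):
  point load 18 at a = 11.7: Pa²(3L − a)/(6EI) = 11211/EI
Flexibility coefficient — unit upward force at B: δ_{BB} = L³/(3EI) = 732.3/EI.
With EI = 19000 kN·m²: δ_0 = 0.59007 m and δ_{BB} = 0.038544 m/kN.
Compatibility — the spring shortens by R_B/k under the reaction it provides: δ_0 − R_B·δ_{BB} = R_B/k. With 1/k = 0.00008 m/kN, R_B = δ_0 / (δ_{BB} + 1/k) = 0.59007 / (0.038544 + 0.00008) = 15.28 kN.
Moment equilibrium about A: M_A = Σ(load moments about A) − R_B·L = 210.6 − 15.28×13 = 12 kN·m.

M_A = 12 kN·m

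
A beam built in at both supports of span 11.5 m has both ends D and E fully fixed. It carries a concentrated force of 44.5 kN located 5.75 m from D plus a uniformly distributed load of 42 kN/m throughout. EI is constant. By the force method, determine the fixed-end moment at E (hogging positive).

M_E = 526.8 kN·m

Release both end moments; the primary structure is a simply-supported span DE with redundants M_D and M_E.
End rotations of the released simple span under the applied load (×1/EI):
  at D: point load 44.5 at a = 5.75: Pab(L + b)/(6LEI) = 367.8/EI
  at E: point load 44.5 at a = 5.75: Pab(L + a)/(6LEI) = 367.8/EI
  at D: UDL 42: wL³/(24EI) = 2662/EI
  at E: UDL 42: wL³/(24EI) = 2662/EI
  θ_D0 = 3029/EI,  θ_E0 = 3029/EI
Flexibility coefficients: a unit moment at one end gives L/(3EI) there and L/(6EI) at the far end, so f₁₁ = f₂₂ = 3.833/EI and f₁₂ = f₂₁ = 1.917/EI.
Compatibility — zero rotation at each built-in end:
  3.833 M_D + 1.917 M_E = 3029
  1.917 M_D + 3.833 M_E = 3029
Solving the pair gives M_D = 526.8 kN·m and M_E = 526.8 kN·m (hogging).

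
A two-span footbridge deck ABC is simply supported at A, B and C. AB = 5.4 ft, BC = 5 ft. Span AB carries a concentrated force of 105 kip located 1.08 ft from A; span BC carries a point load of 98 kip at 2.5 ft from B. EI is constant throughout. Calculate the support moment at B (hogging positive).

M_B = 72.43 kip·ft

Insert a hinge at B; M_B is the redundant, and each span becomes simply supported.
Discontinuity in slope at B on the released structure — sum the simple-span end rotations:
  span AB: point load 105 at a = 1.08: Pab(L + a)/(6LEI) = 97.98/EI
  span BC: point load 98 at a = 2.5: Pab(L + b)/(6LEI) = 153.1/EI
  relative rotation θ_0 = (97.98 + 153.1)/EI = 251.1/EI
A unit hogging moment at B produces rotation L₁/(3EI) + L₂/(3EI) = 3.467/EI.
Compatibility: M_B·(L₁+L₂)/(3EI) = θ_0, giving M_B = 72.43 kip·ft (hogging).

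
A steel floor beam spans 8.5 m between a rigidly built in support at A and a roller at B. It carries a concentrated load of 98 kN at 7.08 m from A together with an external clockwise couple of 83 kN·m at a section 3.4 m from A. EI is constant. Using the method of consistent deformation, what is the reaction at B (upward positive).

R_B = 83.04 kN

Choose R_B as the redundant. The primary structure is the cantilever fixed at A.
Primary-structure tip deflection at B by superposition:
  point load 98 at a = 7.08: Pa²(3L − a)/(6EI) = 15081/EI
  clockwise couple 83 at a = 3.4: M₀a(2L − a)/(2EI) = 1919/EI
  δ_0 = 17000/EI
Tip deflection under a unit load at B: L³/(3EI) = 204.7/EI.
Compatibility at B: δ_0 − R_B·δ_{BB} = 0, so R_B = 17000/204.7 = 83.04 kN.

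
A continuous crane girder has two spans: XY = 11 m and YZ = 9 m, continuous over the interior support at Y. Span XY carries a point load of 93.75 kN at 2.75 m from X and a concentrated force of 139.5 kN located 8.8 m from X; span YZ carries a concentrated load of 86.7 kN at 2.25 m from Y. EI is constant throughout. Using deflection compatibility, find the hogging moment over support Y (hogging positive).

Release continuity at Y by inserting a hinge; the redundant is the internal moment M_Y. The primary structure is two simply-supported spans XY and YZ.
End slopes at the hinge Y, treating each span as simply supported:
  span XY: point load 93.75 at a = 2.75: Pab(L + a)/(6LEI) = 443.1/EI
  span XY: point load 139.5 at a = 8.8: Pab(L + a)/(6LEI) = 810.2/EI
  span YZ: point load 86.7 at a = 2.25: Pab(L + b)/(6LEI) = 384.1/EI
  relative rotation θ_0 = (1253 + 384.1)/EI = 1637/EI
A unit hogging moment at Y produces rotation L₁/(3EI) + L₂/(3EI) = 6.667/EI.
Compatibility: M_Y·(L₁+L₂)/(3EI) = θ_0, giving M_Y = 245.6 kN·m (hogging).

M_Y = 245.6 kN·m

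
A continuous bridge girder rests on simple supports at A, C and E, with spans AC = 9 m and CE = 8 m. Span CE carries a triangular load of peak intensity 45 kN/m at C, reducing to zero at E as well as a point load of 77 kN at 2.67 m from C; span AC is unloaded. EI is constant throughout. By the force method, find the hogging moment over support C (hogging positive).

M_C = 144.1 kN·m

Insert a hinge at C; M_C is the redundant, and each span becomes simply supported.
Rotations at C on the released spans (each span's end-slope, ×1/EI):
  span CE: triangular load, peak 45: w₀L³/(45EI) = 512/EI
  span CE: point load 77 at a = 2.67: Pab(L + b)/(6LEI) = 304.3/EI
  relative rotation θ_0 = (0 + 816.3)/EI = 816.3/EI
A unit hogging moment at C produces rotation L₁/(3EI) + L₂/(3EI) = 5.667/EI.
Slope continuity at C: θ_0 = M_C·5.667/EI, so M_C = 816.3/5.667 = 144.1 kN·m (hogging).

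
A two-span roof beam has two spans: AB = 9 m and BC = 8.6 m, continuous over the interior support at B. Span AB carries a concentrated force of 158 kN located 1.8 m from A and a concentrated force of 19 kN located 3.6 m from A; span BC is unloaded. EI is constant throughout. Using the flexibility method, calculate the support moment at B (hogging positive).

M_B = 84.5 kN·m

Insert a hinge at B; M_B is the redundant, and each span becomes simply supported.
Discontinuity in slope at B on the released structure — sum the simple-span end rotations:
  span AB: point load 158 at a = 1.8: Pab(L + a)/(6LEI) = 409.5/EI
  span AB: point load 19 at a = 3.6: Pab(L + a)/(6LEI) = 86.18/EI
  relative rotation θ_0 = (495.7 + 0)/EI = 495.7/EI
A unit hogging moment at B produces rotation L₁/(3EI) + L₂/(3EI) = 5.867/EI.
Compatibility: M_B·(L₁+L₂)/(3EI) = θ_0, giving M_B = 84.5 kN·m (hogging).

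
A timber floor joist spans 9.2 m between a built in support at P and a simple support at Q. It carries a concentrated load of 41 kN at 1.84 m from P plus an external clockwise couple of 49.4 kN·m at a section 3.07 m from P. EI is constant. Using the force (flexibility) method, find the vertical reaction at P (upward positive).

R_P = 34.23 kN

Take the reaction at Q as the redundant and release it; the primary structure is a cantilever fixed at P.
Free-end deflection of the primary structure under the applied loading (downward +):
  point load 41 at a = 1.84: Pa²(3L − a)/(6EI) = 596/EI
  clockwise couple 49.4 at a = 3.07: M₀a(2L − a)/(2EI) = 1162/EI
  δ_0 = 1758/EI
Tip deflection under a unit load at Q: L³/(3EI) = 259.6/EI.
Compatibility at Q: δ_0 − R_Q·δ_{QQ} = 0, so R_Q = 1758/259.6 = 6.775 kN.
Vertical equilibrium: R_P = ΣP − R_Q = 41 − 6.775 = 34.23 kN.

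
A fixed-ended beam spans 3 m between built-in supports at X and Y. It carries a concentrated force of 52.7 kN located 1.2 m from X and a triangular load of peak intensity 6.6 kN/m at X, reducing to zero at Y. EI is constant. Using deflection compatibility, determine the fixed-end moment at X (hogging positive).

Take the two fixed-end moments M_X, M_Y as redundants; the released structure is the simple span XY.
On the primary (simply-supported) span, the end slopes from the loading are:
  at X: point load 52.7 at a = 1.2: Pab(L + b)/(6LEI) = 30.36/EI
  at Y: point load 52.7 at a = 1.2: Pab(L + a)/(6LEI) = 26.56/EI
  at X: triangular load, peak 6.6: w₀L³/(45EI) = 3.96/EI
  at Y: triangular load, peak 6.6: 7w₀L³/(360EI) = 3.465/EI
  θ_X0 = 34.32/EI,  θ_Y0 = 30.03/EI
Flexibility coefficients: a unit moment at one end gives L/(3EI) there and L/(6EI) at the far end, so f₁₁ = f₂₂ = 1/EI and f₁₂ = f₂₁ = 0.5/EI.
Compatibility — zero rotation at each built-in end:
  1 M_X + 0.5 M_Y = 34.32
  0.5 M_X + 1 M_Y = 30.03
Solving the pair gives M_X = 25.74 kN·m and M_Y = 17.16 kN·m (hogging).

M_X = 25.74 kN·m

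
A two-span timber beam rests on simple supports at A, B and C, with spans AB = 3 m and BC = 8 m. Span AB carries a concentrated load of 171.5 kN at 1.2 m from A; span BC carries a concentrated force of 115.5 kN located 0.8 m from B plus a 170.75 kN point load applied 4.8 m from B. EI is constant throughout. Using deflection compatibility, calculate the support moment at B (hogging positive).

Insert a hinge at B; M_B is the redundant, and each span becomes simply supported.
Discontinuity in slope at B on the released structure — sum the simple-span end rotations:
  span AB: point load 171.5 at a = 1.2: Pab(L + a)/(6LEI) = 86.44/EI
  span BC: point load 115.5 at a = 0.8: Pab(L + b)/(6LEI) = 210.7/EI
  span BC: point load 170.75 at a = 4.8: Pab(L + b)/(6LEI) = 612/EI
  relative rotation θ_0 = (86.44 + 822.6)/EI = 909.1/EI
A unit hogging moment at B produces rotation L₁/(3EI) + L₂/(3EI) = 3.667/EI.
Slope continuity at B: θ_0 = M_B·3.667/EI, so M_B = 909.1/3.667 = 247.9 kN·m (hogging).

M_B = 247.9 kN·m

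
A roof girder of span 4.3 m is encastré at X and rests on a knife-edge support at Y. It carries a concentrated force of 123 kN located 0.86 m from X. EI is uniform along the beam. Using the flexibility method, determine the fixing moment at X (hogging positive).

M_X = 76.16 kN·m

Choose R_Y as the redundant. The primary structure is the cantilever fixed at X.
Free-end deflection of the primary structure under the applied loading (downward +):
  point load 123 at a = 0.86: Pa²(3L − a)/(6EI) = 182.5/EI
Flexibility coefficient — unit upward force at Y: δ_{YY} = L³/(3EI) = 26.5/EI.
The prop prevents deflection at Y: R_Y = δ_0/δ_{YY} = 182.5/26.5 = 6.888 kN.
Moment equilibrium about X: M_X = Σ(load moments about X) − R_Y·L = 105.8 − 6.888×4.3 = 76.16 kN·m.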